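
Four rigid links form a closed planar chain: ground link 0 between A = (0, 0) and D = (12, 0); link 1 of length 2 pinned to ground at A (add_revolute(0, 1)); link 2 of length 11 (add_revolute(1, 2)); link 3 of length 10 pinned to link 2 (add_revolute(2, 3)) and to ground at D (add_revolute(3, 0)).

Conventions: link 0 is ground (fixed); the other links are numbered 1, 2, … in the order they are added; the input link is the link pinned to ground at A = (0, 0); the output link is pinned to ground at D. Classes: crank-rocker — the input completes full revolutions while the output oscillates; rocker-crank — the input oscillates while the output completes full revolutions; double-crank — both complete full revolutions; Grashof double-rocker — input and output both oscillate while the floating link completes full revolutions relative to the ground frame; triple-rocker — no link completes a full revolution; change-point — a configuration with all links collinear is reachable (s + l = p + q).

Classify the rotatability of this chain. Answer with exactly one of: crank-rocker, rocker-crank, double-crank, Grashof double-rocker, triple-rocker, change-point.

lengths: ground=12, input=2, coupler=11, output=10
sorted: s=2 (shortest), l=12 (longest), p+q=21
s + l = 14 vs p + q = 21
s + l < p + q (Grashof) with shortest = input link → crank-rocker

crank-rocker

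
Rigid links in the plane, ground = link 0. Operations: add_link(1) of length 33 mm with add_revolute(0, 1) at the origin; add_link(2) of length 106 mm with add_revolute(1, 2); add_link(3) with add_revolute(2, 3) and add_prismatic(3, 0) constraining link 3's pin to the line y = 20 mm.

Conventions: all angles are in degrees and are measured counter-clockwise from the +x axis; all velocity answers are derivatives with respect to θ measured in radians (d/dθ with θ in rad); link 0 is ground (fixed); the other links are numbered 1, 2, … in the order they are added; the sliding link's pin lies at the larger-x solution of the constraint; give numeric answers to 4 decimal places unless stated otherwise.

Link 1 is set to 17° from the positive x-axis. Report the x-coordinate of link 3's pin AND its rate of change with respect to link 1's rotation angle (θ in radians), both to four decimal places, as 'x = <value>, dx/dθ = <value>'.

geometry: r = 33 mm, L = 106 mm, e = 20 mm
crank pin P = (r cos θ, r sin θ) = (31.558057, 9.648266)
h = r sin θ − e = 9.648266 − 20 = -10.351734
x = r cos θ + √(L² − h²) = 31.558057 + 105.493325 = 137.051382
dx/dθ = −r sin θ − h·r cos θ/√(L² − h²) (θ in radians; h = -10.351734) = -6.551572

x = 137.0514, dx/dθ = -6.5516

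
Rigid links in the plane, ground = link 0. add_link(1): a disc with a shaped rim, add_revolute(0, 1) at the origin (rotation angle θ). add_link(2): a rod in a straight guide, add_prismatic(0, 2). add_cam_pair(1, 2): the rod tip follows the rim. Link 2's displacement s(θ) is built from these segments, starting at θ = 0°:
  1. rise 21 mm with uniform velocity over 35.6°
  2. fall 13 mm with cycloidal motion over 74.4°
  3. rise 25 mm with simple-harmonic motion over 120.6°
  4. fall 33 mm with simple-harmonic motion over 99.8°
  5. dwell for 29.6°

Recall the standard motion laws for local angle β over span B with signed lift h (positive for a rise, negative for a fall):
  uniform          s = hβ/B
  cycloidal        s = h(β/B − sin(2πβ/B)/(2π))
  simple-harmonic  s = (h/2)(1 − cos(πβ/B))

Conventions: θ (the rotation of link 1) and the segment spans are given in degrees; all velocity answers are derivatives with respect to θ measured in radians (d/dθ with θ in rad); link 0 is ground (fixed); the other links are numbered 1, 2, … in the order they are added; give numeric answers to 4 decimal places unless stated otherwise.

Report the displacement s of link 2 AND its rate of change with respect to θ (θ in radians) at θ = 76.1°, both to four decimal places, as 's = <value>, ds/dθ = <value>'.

segment 1 (0° to 35.6°, uniform, h = 21) is passed completely: s = 0.0000 + (21) = 21.0000
θ = 76.1° falls in segment 2 (35.6° to 110°, cycloidal, h = -13): β = 76.1 − 35.6 = 40.5°, B = 74.4°; Δs = -13·(0.5444 − sin(2π·0.5444)/(2π)) = -7.6458; s = 21.0000 − 7.6458 = 13.3542
velocity in seg [35.6°–110°] (cycloidal), θ in radians: β = 40.5° = 0.7069 rad, B = 74.4° = 1.2985 rad; ds/dθ = (h/B)(1 − cos(2πβ/B)) = ((-13)/1.2985)(1 − cos(2π·0.5444)) = -19.636448 mm/rad

s = 13.3542, ds/dθ = -19.6364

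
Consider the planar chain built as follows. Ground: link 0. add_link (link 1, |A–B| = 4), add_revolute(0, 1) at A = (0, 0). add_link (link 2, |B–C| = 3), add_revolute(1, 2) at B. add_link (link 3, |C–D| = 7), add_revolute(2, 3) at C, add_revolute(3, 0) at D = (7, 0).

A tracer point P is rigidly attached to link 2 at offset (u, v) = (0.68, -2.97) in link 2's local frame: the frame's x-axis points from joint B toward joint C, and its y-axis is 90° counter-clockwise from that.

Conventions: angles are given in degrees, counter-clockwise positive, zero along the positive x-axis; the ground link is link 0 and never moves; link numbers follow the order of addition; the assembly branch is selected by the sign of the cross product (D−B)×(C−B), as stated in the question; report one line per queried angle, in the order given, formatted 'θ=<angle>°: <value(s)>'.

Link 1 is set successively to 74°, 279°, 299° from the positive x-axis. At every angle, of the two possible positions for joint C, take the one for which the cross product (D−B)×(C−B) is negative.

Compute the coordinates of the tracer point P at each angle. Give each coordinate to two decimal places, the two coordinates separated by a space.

A=(0,0), D=(7.00,0)
θ=74°: B = A + 4.00·(cos74°, sin74°) = (1.1025, 3.8450)
θ=74°: |BD| = 7.0402
θ=74°: circle(B,3.00) ∩ circle(D,7.00): a=0.6793, h=2.9221
θ=74°:   candidates: C₊=(3.2675,5.9218) cross=20.572; C₋=(0.0756,1.0263) cross=-20.572
θ=74°:   branch - wants cross < 0 → take C=(0.0756,1.0263) (cross=-20.572)
θ=74°: ex = (C−B)/|BC| = (-0.3423,-0.9396); ey = (0.9396,-0.3423)
θ=74°: P = B + 0.68·ex + -2.97·ey = (-1.9208,4.2228)
θ=279°: B = A + 4.00·(cos279°, sin279°) = (0.6257, -3.9508)
θ=279°: |BD| = 7.4993
θ=279°: circle(B,3.00) ∩ circle(D,7.00): a=1.0827, h=2.7978
θ=279°:   candidates: C₊=(0.0721,-1.0023) cross=20.982; C₋=(3.0200,-5.7584) cross=-20.982
θ=279°:   branch - wants cross < 0 → take C=(3.0200,-5.7584) (cross=-20.982)
θ=279°: ex = (C−B)/|BC| = (0.7981,-0.6026); ey = (0.6026,0.7981)
θ=279°: P = B + 0.68·ex + -2.97·ey = (-0.6212,-6.7308)
θ=299°: B = A + 4.00·(cos299°, sin299°) = (1.9392, -3.4985)
θ=299°: |BD| = 6.1523
θ=299°: circle(B,3.00) ∩ circle(D,7.00): a=-0.1747, h=2.9949
θ=299°:   candidates: C₊=(0.0925,-1.1342) cross=18.426; C₋=(3.4986,-6.0614) cross=-18.426
θ=299°:   branch - wants cross < 0 → take C=(3.4986,-6.0614) (cross=-18.426)
θ=299°: ex = (C−B)/|BC| = (0.5198,-0.8543); ey = (0.8543,0.5198)
θ=299°: P = B + 0.68·ex + -2.97·ey = (-0.2446,-5.6232)

θ=74°: -1.92 4.22
θ=279°: -0.62 -6.73
θ=299°: -0.24 -5.62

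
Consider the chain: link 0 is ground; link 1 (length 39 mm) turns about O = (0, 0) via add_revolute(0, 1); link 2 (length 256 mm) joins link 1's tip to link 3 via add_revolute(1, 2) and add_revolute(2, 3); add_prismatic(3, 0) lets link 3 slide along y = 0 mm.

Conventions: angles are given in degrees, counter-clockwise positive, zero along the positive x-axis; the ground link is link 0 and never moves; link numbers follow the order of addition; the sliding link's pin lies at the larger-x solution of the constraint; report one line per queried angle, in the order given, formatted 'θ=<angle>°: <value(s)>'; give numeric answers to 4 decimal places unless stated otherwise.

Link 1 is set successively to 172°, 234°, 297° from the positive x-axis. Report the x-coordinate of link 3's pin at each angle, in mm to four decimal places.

geometry: r = 39 mm, L = 256 mm, e = 0 mm
θ=172°: crank pin P = (r cos θ, r sin θ) = (-38.620455, 5.427751)
θ=172°: h = r sin θ − e = 5.427751 − 0 = 5.427751
θ=172°: x = r cos θ + √(L² − h²) = -38.620455 + 255.942454 = 217.321999
θ=234°: crank pin P = (r cos θ, r sin θ) = (-22.923625, -31.551663)
θ=234°: h = r sin θ − e = -31.551663 − 0 = -31.551663
θ=234°: x = r cos θ + √(L² − h²) = -22.923625 + 254.048209 = 231.124584
θ=297°: crank pin P = (r cos θ, r sin θ) = (17.705629, -34.749254)
θ=297°: h = r sin θ − e = -34.749254 − 0 = -34.749254
θ=297°: x = r cos θ + √(L² − h²) = 17.705629 + 253.630616 = 271.336245

θ=172°: 217.3220
θ=234°: 231.1246
θ=297°: 271.3362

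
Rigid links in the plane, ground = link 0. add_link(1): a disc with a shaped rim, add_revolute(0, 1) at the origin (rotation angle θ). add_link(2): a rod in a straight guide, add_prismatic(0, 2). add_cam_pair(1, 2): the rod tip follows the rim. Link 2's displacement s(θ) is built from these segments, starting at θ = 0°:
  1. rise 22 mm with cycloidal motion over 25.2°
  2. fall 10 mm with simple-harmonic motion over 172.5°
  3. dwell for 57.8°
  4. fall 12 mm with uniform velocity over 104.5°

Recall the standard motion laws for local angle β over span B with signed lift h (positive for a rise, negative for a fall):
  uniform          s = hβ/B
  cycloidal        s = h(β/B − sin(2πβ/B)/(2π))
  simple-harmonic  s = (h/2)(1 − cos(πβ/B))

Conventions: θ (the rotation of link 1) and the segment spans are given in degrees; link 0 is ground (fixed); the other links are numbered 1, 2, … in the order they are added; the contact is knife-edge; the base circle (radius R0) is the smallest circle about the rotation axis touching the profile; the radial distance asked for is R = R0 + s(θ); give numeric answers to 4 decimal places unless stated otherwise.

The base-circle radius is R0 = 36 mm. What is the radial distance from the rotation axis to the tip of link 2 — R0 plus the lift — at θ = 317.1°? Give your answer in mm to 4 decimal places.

segment 1 (0° to 25.2°, cycloidal, h = 22) is passed completely: s = 0.0000 + (22) = 22.0000
segment 2 (25.2° to 197.7°, simple-harmonic, h = -10) is passed completely: s = 22.0000 + (-10) = 12.0000
segment 3 (197.7° to 255.5°, dwell): s unchanged at 12.0000
θ = 317.1° falls in segment 4 (255.5° to 360°, uniform, h = -12): β = 317.1 − 255.5 = 61.6°, B = 104.5°; Δs = -12·61.6/104.5 = -7.0737; s = 12.0000 − 7.0737 = 4.9263
R = R0 + s = 36 + 4.9263 = 40.9263

40.9263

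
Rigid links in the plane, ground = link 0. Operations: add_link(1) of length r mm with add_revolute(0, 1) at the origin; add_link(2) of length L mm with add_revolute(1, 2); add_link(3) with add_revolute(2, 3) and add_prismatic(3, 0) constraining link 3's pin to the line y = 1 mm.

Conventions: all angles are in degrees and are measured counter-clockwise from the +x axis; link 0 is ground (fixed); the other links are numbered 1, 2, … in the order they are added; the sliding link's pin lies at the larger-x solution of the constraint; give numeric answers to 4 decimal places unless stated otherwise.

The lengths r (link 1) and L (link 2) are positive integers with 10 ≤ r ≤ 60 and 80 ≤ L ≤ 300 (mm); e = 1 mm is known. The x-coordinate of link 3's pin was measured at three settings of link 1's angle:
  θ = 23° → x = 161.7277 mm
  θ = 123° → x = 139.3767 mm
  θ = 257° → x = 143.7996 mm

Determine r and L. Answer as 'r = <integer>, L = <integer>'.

constraint per measurement: (x − r cos θ)² + (r sin θ − e)² = L²
subtracting the θ₁ and θ₂ equations cancels the r² and L² terms:
r = (x₁² − x₂²) / (2[(x₁cos θ₁ + e sin θ₁) − (x₂cos θ₂ + e sin θ₂)]) = 15.0000 → r = 15
L² = (x₁ − r cos θ₁)² + (r sin θ₁ − e)² = 21903.9930 → L = 148.0000 → L = 148
check at θ₃=257°: x = 143.7996 (printed 143.7996) ✓

r = 15, L = 148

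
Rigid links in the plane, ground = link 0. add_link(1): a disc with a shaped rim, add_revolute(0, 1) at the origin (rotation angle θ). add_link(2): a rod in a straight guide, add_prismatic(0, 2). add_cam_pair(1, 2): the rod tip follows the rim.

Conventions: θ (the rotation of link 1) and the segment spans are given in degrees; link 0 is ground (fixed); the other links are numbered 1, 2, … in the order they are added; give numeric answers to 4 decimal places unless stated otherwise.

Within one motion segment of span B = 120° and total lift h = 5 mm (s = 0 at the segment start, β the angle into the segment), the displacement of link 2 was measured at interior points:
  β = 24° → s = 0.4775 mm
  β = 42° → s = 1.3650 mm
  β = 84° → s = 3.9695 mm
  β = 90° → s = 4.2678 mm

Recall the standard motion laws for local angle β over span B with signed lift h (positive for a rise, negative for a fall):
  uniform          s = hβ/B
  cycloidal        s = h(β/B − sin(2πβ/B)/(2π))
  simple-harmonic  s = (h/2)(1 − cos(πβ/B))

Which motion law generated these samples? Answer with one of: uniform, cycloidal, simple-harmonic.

candidates at β/B = r: uniform s = h·r (linear in β); cycloidal s = h·(r − sin(2πr)/(2π)); simple-harmonic s = (h/2)(1 − cos(πr))
β=24°: printed 0.4775 | uniform 1.0000, cycloidal 0.2432, simple-harmonic 0.4775
β=42°: printed 1.3650 | uniform 1.7500, cycloidal 1.1062, simple-harmonic 1.3650
β=84°: printed 3.9695 | uniform 3.5000, cycloidal 4.2568, simple-harmonic 3.9695
β=90°: printed 4.2678 | uniform 3.7500, cycloidal 4.5458, simple-harmonic 4.2678
only one law matches every sample → simple-harmonic

simple-harmonic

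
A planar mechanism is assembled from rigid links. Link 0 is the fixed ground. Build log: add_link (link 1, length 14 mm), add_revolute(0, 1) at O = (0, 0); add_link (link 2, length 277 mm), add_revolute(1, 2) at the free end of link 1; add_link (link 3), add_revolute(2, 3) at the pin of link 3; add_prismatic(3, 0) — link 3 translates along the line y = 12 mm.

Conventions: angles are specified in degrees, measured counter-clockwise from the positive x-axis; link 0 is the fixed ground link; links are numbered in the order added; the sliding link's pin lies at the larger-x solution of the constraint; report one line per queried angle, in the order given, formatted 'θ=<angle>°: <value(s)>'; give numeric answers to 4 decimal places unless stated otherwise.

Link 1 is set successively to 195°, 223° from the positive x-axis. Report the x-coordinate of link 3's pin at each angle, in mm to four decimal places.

geometry: r = 14 mm, L = 277 mm, e = 12 mm
θ=195°: crank pin P = (r cos θ, r sin θ) = (-13.522962, -3.623467)
θ=195°: h = r sin θ − e = -3.623467 − 12 = -15.623467
θ=195°: x = r cos θ + √(L² − h²) = -13.522962 + 276.559048 = 263.036087
θ=223°: crank pin P = (r cos θ, r sin θ) = (-10.238952, -9.547977)
θ=223°: h = r sin θ − e = -9.547977 − 12 = -21.547977
θ=223°: x = r cos θ + √(L² − h²) = -10.238952 + 276.160614 = 265.921662

θ=195°: 263.0361
θ=223°: 265.9217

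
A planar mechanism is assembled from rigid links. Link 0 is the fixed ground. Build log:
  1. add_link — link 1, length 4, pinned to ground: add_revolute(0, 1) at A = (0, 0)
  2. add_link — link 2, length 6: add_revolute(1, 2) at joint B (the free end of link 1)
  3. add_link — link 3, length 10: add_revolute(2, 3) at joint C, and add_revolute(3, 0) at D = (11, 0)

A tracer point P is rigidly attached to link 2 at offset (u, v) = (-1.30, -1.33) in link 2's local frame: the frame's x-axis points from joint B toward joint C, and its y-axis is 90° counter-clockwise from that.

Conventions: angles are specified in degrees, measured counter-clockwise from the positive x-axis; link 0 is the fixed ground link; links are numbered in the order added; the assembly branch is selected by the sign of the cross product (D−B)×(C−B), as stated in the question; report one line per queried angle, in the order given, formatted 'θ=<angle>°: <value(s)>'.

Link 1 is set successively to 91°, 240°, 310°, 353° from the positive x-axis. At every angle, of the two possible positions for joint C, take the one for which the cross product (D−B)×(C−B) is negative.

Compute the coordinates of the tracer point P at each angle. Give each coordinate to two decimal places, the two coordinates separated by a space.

A=(0,0), D=(11.00,0)
θ=91°: B = A + 4.00·(cos91°, sin91°) = (-0.0698, 3.9994)
θ=91°: |BD| = 11.7701
θ=91°: circle(B,6.00) ∩ circle(D,10.00): a=3.1663, h=5.0965
θ=91°:   candidates: C₊=(4.6399,7.7168) cross=59.987; C₋=(1.1764,-1.8698) cross=-59.987
θ=91°:   branch - wants cross < 0 → take C=(1.1764,-1.8698) (cross=-59.987)
θ=91°: ex = (C−B)/|BC| = (0.2077,-0.9782); ey = (0.9782,0.2077)
θ=91°: P = B + -1.30·ex + -1.33·ey = (-1.6408,4.9948)
θ=240°: B = A + 4.00·(cos240°, sin240°) = (-2.0000, -3.4641)
θ=240°: |BD| = 13.4536
θ=240°: circle(B,6.00) ∩ circle(D,10.00): a=4.3483, h=4.1343
θ=240°:   candidates: C₊=(1.1371,1.6504) cross=55.621; C₋=(3.2662,-6.3394) cross=-55.621
θ=240°:   branch - wants cross < 0 → take C=(3.2662,-6.3394) (cross=-55.621)
θ=240°: ex = (C−B)/|BC| = (0.8777,-0.4792); ey = (0.4792,0.8777)
θ=240°: P = B + -1.30·ex + -1.33·ey = (-3.7784,-4.0085)
θ=310°: B = A + 4.00·(cos310°, sin310°) = (2.5712, -3.0642)
θ=310°: |BD| = 8.9685
θ=310°: circle(B,6.00) ∩ circle(D,10.00): a=0.9162, h=5.9296
θ=310°:   candidates: C₊=(1.4063,2.8217) cross=53.180; C₋=(5.4582,-8.3239) cross=-53.180
θ=310°:   branch - wants cross < 0 → take C=(5.4582,-8.3239) (cross=-53.180)
θ=310°: ex = (C−B)/|BC| = (0.4812,-0.8766); ey = (0.8766,0.4812)
θ=310°: P = B + -1.30·ex + -1.33·ey = (0.7797,-2.5645)
θ=353°: B = A + 4.00·(cos353°, sin353°) = (3.9702, -0.4875)
θ=353°: |BD| = 7.0467
θ=353°: circle(B,6.00) ∩ circle(D,10.00): a=-1.0178, h=5.9130
θ=353°:   candidates: C₊=(2.5458,5.3410) cross=41.667; C₋=(3.3639,-6.4568) cross=-41.667
θ=353°:   branch - wants cross < 0 → take C=(3.3639,-6.4568) (cross=-41.667)
θ=353°: ex = (C−B)/|BC| = (-0.1010,-0.9949); ey = (0.9949,-0.1010)
θ=353°: P = B + -1.30·ex + -1.33·ey = (2.7784,0.9403)

θ=91°: -1.64 4.99
θ=240°: -3.78 -4.01
θ=310°: 0.78 -2.56
θ=353°: 2.78 0.94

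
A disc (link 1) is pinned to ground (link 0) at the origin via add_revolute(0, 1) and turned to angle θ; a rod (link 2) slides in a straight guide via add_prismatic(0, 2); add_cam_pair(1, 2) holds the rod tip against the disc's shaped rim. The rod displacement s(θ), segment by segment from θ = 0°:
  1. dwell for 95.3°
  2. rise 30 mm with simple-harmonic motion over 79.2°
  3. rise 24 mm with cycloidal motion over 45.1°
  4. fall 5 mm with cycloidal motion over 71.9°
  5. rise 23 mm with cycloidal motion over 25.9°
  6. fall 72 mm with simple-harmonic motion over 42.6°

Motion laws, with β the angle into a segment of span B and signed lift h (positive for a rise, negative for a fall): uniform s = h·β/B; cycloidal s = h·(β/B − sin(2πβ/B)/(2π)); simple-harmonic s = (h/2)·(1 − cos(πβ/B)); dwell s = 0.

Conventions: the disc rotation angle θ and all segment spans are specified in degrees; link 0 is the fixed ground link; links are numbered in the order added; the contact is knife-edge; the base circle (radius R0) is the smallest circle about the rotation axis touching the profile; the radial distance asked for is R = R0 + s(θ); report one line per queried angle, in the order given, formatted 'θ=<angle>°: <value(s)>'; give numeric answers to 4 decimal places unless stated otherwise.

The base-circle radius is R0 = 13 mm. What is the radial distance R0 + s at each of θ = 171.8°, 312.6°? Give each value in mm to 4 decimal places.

segment 1 (0° to 95.3°, dwell): s unchanged at 0.0000
θ = 171.8° falls in segment 2 (95.3° to 174.5°, simple-harmonic, h = 30): β = 171.8 − 95.3 = 76.5°, B = 79.2°; Δs = 30/2·(1 − cos(π·0.9659)) = 29.9141; s = 0.0000 + 29.9141 = 29.9141
segment 2 (95.3° to 174.5°, simple-harmonic, h = 30) is passed completely: s = 0.0000 + (30) = 30.0000
segment 3 (174.5° to 219.6°, cycloidal, h = 24) is passed completely: s = 30.0000 + (24) = 54.0000
segment 4 (219.6° to 291.5°, cycloidal, h = -5) is passed completely: s = 54.0000 + (-5) = 49.0000
θ = 312.6° falls in segment 5 (291.5° to 317.4°, cycloidal, h = 23): β = 312.6 − 291.5 = 21.1°, B = 25.9°; Δs = 23·(0.8147 − sin(2π·0.8147)/(2π)) = 22.0999; s = 49.0000 + 22.0999 = 71.0999
θ=171.8°: R = R0 + s = 13 + 29.9141 = 42.9141
θ=312.6°: R = R0 + s = 13 + 71.0999 = 84.0999

θ=171.8°: 42.9141
θ=312.6°: 84.0999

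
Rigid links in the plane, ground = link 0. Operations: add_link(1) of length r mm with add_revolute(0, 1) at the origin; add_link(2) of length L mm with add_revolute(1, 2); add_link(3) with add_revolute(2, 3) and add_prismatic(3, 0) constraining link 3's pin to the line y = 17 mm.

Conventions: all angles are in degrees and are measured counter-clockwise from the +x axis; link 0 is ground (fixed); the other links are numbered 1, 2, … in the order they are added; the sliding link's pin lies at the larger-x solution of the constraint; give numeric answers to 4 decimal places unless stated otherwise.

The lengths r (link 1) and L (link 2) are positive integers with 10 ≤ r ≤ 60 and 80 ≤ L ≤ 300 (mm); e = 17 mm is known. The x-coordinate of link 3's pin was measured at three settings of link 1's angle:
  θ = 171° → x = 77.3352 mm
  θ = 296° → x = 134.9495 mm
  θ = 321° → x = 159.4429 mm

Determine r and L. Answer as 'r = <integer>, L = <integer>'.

constraint per measurement: (x − r cos θ)² + (r sin θ − e)² = L²
subtracting the θ₁ and θ₂ equations cancels the r² and L² terms:
r = (x₁² − x₂²) / (2[(x₁cos θ₁ + e sin θ₁) − (x₂cos θ₂ + e sin θ₂)]) = 52.0000 → r = 52
L² = (x₁ − r cos θ₁)² + (r sin θ₁ − e)² = 16640.9969 → L = 129.0000 → L = 129
check at θ₃=321°: x = 159.4429 (printed 159.4429) ✓

r = 52, L = 129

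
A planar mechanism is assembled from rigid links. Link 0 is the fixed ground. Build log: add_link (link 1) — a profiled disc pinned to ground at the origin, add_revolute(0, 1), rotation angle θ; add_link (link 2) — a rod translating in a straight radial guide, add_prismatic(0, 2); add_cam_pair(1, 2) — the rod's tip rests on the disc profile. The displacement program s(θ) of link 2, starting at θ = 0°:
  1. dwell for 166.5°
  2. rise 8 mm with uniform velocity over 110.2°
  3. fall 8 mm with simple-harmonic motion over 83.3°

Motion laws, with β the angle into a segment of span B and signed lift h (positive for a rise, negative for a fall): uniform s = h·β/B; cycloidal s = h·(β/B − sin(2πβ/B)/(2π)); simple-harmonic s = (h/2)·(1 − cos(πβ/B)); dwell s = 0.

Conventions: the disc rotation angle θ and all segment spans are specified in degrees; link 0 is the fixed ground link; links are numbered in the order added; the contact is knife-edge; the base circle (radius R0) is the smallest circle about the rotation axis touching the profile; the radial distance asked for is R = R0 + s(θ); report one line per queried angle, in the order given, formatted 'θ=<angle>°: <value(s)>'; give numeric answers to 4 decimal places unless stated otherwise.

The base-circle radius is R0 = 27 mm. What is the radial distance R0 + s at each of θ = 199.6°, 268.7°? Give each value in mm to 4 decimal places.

seg 1 [0°–166.5°] dwell: s stays 0.0000
seg 2 [166.5°–276.7°] uniform, h=8: θ=199.6° here. β=33.1, B=110.2. 8·33.1/110.2 = 2.4029 → s = 2.4029
seg 2 [166.5°–276.7°] uniform, h=8: θ=268.7° here. β=102.2, B=110.2. 8·102.2/110.2 = 7.4192 → s = 7.4192
θ=199.6°: R = R0 + s = 27 + 2.4029 = 29.4029
θ=268.7°: R = R0 + s = 27 + 7.4192 = 34.4192

θ=199.6°: 29.4029
θ=268.7°: 34.4192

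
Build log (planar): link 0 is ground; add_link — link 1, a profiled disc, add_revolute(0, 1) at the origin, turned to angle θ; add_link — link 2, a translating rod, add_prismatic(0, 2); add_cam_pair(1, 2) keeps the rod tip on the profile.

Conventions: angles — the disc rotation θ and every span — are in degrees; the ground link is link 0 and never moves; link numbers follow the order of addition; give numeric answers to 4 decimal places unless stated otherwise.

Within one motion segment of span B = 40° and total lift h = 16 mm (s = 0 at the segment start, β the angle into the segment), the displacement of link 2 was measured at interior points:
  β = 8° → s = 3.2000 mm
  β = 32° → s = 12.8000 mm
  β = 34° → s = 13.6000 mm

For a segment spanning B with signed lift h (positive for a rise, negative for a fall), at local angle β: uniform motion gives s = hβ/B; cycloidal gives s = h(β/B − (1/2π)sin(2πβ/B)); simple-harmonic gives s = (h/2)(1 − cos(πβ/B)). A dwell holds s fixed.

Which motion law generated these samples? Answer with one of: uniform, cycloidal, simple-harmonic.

candidates at β/B = r: uniform s = h·r (linear in β); cycloidal s = h·(r − sin(2πr)/(2π)); simple-harmonic s = (h/2)(1 − cos(πr))
β=8°: printed 3.2000 | uniform 3.2000, cycloidal 0.7782, simple-harmonic 1.5279
β=32°: printed 12.8000 | uniform 12.8000, cycloidal 15.2218, simple-harmonic 14.4721
β=34°: printed 13.6000 | uniform 13.6000, cycloidal 15.6601, simple-harmonic 15.1281
only one law matches every sample → uniform

uniform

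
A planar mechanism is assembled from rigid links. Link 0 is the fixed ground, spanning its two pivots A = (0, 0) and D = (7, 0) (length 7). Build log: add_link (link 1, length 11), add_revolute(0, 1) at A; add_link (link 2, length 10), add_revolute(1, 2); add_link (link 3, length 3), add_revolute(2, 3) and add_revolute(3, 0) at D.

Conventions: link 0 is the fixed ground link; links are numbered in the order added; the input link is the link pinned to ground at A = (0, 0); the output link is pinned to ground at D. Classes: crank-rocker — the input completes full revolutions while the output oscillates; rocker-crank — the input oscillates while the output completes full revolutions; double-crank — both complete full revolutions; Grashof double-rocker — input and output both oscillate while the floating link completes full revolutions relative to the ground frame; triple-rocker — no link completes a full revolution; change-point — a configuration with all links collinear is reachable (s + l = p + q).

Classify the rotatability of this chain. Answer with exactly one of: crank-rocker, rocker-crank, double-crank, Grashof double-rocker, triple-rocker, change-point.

lengths: ground=7, input=11, coupler=10, output=3
sorted: s=3 (shortest), l=11 (longest), p+q=17
s + l = 14 vs p + q = 17
s + l < p + q (Grashof) with shortest = output link → rocker-crank

rocker-crank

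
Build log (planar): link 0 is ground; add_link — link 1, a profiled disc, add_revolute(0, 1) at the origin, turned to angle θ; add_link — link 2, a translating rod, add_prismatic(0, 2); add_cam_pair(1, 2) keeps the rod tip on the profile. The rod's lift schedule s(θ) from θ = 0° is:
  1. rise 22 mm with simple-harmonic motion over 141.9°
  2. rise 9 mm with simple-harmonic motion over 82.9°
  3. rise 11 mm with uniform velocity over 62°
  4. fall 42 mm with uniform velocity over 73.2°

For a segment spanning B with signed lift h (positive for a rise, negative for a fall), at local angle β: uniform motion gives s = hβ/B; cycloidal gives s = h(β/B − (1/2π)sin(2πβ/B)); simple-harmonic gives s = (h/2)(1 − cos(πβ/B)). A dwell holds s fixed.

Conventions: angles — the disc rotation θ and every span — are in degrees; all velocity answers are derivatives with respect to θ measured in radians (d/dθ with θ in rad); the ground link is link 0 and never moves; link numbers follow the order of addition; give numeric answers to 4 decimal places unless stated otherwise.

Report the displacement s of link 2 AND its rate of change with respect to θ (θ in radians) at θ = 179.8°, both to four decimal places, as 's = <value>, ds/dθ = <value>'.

seg 1 [0°–141.9°] simple-harmonic, h=22: full span → s += 22 → s = 22.0000
seg 2 [141.9°–224.8°] simple-harmonic, h=9: θ=179.8° here. β=37.9, B=82.9. 9/2·(1 − cos(π·0.4572)) = 3.8964 → s = 25.8964
velocity in seg [141.9°–224.8°] (simple-harmonic), θ in radians: β = 37.9° = 0.6615 rad, B = 82.9° = 1.4469 rad; ds/dθ = (πh/(2B)) sin(πβ/B) = (π·9/(2·1.4469)) sin(π·0.4572) = 9.682522 mm/rad

s = 25.8964, ds/dθ = 9.6825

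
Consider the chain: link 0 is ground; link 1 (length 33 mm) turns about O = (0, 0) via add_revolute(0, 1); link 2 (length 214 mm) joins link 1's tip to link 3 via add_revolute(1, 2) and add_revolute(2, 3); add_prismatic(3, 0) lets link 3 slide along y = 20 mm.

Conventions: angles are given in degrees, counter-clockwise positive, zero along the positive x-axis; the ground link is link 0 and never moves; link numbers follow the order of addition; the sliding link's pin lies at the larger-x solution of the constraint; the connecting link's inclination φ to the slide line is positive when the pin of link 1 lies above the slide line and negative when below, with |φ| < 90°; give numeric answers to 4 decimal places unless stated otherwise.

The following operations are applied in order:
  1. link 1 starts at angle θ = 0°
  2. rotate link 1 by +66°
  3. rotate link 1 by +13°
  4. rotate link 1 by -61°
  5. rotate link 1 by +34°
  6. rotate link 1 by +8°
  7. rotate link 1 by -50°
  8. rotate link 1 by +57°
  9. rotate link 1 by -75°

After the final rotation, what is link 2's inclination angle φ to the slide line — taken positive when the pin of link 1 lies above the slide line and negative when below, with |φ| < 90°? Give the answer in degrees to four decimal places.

geometry: r = 33 mm, L = 214 mm, e = 20 mm; θ starts at 0°
rotate link 1 by +66°: θ ← 0° +66° = 66°
rotate link 1 by +13°: θ ← 66° +13° = 79°
rotate link 1 by -61°: θ ← 79° -61° = 18°
rotate link 1 by +34°: θ ← 18° +34° = 52°
rotate link 1 by +8°: θ ← 52° +8° = 60°
rotate link 1 by -50°: θ ← 60° -50° = 10°
rotate link 1 by +57°: θ ← 10° +57° = 67°
rotate link 1 by -75°: θ ← 67° -75° = -8°
h = r sin θ − e = -4.592712 − 20 = -24.592712
sin φ = h / L = -24.592712 / 214 = -0.11491922
φ = arcsin(-0.11491922) = -6.598966°

-6.5990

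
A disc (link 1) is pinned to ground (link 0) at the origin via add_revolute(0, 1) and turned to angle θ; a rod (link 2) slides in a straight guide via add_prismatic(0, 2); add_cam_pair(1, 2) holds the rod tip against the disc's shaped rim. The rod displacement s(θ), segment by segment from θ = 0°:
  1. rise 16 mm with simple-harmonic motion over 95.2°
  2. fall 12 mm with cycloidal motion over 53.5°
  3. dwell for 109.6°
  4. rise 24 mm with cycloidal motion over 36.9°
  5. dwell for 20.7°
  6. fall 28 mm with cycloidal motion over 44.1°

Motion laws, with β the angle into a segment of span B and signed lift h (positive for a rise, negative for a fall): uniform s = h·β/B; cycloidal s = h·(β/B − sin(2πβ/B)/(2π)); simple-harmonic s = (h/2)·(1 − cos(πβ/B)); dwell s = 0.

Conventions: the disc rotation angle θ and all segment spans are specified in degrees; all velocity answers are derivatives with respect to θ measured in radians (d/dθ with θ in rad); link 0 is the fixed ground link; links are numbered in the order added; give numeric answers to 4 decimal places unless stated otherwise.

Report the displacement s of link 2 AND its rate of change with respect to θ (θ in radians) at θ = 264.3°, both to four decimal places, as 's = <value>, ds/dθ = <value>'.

segment 1 (0° to 95.2°, simple-harmonic, h = 16) is passed completely: s = 0.0000 + (16) = 16.0000
segment 2 (95.2° to 148.7°, cycloidal, h = -12) is passed completely: s = 16.0000 + (-12) = 4.0000
segment 3 (148.7° to 258.3°, dwell): s unchanged at 4.0000
θ = 264.3° falls in segment 4 (258.3° to 295.2°, cycloidal, h = 24): β = 264.3 − 258.3 = 6°, B = 36.9°; Δs = 24·(0.1626 − sin(2π·0.1626)/(2π)) = 0.6443; s = 4.0000 + 0.6443 = 4.6443
velocity in seg [258.3°–295.2°] (cycloidal), θ in radians: β = 6° = 0.1047 rad, B = 36.9° = 0.6440 rad; ds/dθ = (h/B)(1 − cos(2πβ/B)) = (24/0.6440)(1 − cos(2π·0.1626)) = 17.814645 mm/rad

s = 4.6443, ds/dθ = 17.8146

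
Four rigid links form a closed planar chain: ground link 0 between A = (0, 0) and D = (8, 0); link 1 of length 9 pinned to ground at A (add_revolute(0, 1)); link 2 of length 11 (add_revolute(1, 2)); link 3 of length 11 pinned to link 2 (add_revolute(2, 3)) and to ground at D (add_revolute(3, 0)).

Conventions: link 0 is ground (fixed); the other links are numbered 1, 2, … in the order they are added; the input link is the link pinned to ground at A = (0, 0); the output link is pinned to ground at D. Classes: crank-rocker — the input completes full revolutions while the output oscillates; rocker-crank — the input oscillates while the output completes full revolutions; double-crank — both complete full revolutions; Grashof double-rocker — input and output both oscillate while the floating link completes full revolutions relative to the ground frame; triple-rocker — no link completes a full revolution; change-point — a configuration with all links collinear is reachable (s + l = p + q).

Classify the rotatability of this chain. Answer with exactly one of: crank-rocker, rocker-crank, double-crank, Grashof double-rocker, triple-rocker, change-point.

lengths: ground=8, input=9, coupler=11, output=11
sorted: s=8 (shortest), l=11 (longest), p+q=20
s + l = 19 vs p + q = 20
s + l < p + q (Grashof) with shortest = ground link → double-crank

double-crank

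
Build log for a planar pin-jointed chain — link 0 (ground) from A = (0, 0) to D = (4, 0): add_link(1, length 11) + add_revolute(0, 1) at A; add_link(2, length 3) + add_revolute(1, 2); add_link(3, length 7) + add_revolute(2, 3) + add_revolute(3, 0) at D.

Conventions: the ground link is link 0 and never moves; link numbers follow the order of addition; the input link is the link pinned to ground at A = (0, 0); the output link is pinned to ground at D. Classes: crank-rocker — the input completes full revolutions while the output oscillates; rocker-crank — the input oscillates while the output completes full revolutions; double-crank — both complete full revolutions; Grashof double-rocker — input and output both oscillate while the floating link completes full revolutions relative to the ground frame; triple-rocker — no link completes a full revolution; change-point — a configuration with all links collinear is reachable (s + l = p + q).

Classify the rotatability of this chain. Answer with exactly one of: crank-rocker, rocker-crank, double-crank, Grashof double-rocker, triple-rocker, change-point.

lengths: ground=4, input=11, coupler=3, output=7
sorted: s=3 (shortest), l=11 (longest), p+q=11
s + l = 14 vs p + q = 11
s + l > p + q → non-Grashof → no link fully rotates → triple-rocker

triple-rocker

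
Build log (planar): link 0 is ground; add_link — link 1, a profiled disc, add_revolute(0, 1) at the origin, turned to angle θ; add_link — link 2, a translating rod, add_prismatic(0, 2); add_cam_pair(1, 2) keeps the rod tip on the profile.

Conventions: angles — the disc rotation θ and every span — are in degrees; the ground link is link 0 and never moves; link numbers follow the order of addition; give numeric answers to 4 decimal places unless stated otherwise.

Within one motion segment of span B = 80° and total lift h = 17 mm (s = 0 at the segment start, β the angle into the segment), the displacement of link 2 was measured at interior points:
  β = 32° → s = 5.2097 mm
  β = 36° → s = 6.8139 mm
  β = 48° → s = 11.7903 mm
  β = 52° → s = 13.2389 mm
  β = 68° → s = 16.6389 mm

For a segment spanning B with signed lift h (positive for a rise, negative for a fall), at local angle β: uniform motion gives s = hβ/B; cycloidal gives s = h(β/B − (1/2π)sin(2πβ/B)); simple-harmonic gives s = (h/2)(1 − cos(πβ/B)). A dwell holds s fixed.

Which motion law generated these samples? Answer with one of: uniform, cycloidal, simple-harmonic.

candidates at β/B = r: uniform s = h·r (linear in β); cycloidal s = h·(r − sin(2πr)/(2π)); simple-harmonic s = (h/2)(1 − cos(πr))
β=32°: printed 5.2097 | uniform 6.8000, cycloidal 5.2097, simple-harmonic 5.8734
β=36°: printed 6.8139 | uniform 7.6500, cycloidal 6.8139, simple-harmonic 7.1703
β=48°: printed 11.7903 | uniform 10.2000, cycloidal 11.7903, simple-harmonic 11.1266
β=52°: printed 13.2389 | uniform 11.0500, cycloidal 13.2389, simple-harmonic 12.3589
β=68°: printed 16.6389 | uniform 14.4500, cycloidal 16.6389, simple-harmonic 16.0736
only one law matches every sample → cycloidal

cycloidal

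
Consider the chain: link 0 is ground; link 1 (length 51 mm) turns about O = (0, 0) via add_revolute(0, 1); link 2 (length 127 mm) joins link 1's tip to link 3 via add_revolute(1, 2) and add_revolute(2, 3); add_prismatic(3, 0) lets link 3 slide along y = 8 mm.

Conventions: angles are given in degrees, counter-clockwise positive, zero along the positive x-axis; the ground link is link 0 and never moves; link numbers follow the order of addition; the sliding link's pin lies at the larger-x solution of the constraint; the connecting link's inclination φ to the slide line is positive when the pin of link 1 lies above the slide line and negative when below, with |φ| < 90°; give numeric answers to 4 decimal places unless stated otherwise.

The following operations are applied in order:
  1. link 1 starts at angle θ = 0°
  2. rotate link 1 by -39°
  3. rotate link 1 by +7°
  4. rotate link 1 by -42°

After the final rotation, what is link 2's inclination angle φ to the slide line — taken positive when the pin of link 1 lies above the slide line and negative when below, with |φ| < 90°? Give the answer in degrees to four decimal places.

geometry: r = 51 mm, L = 127 mm, e = 8 mm; θ starts at 0°
rotate link 1 by -39°: θ ← 0° -39° = -39°
rotate link 1 by +7°: θ ← -39° +7° = -32°
rotate link 1 by -42°: θ ← -32° -42° = -74°
h = r sin θ − e = -49.024346 − 8 = -57.024346
sin φ = h / L = -57.024346 / 127 = -0.44901060
φ = arcsin(-0.44901060) = -26.680223°

-26.6802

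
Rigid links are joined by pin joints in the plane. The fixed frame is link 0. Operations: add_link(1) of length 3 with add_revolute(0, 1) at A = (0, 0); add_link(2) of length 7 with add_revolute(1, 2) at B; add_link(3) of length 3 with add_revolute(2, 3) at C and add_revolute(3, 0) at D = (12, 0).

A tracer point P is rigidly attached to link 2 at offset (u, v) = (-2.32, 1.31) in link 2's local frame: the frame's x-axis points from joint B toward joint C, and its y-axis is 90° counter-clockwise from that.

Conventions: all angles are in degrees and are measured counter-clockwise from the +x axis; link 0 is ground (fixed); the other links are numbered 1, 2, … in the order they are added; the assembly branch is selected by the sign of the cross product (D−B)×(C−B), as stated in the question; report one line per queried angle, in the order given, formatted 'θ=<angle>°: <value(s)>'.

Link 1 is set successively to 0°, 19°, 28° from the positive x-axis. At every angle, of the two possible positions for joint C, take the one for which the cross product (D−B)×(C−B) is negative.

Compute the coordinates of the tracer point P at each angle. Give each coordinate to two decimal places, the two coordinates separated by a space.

A=(0,0), D=(12.00,0)
θ=0°: B = A + 3.00·(cos0°, sin0°) = (3.0000, 0.0000)
θ=0°: |BD| = 9.0000
θ=0°: circle(B,7.00) ∩ circle(D,3.00): a=6.7222, h=1.9524
θ=0°:   candidates: C₊=(9.7222,1.9524) cross=17.571; C₋=(9.7222,-1.9524) cross=-17.571
θ=0°:   branch - wants cross < 0 → take C=(9.7222,-1.9524) (cross=-17.571)
θ=0°: ex = (C−B)/|BC| = (0.9603,-0.2789); ey = (0.2789,0.9603)
θ=0°: P = B + -2.32·ex + 1.31·ey = (1.1374,1.9051)
θ=19°: B = A + 3.00·(cos19°, sin19°) = (2.8366, 0.9767)
θ=19°: |BD| = 9.2153
θ=19°: circle(B,7.00) ∩ circle(D,3.00): a=6.7780, h=1.7490
θ=19°:   candidates: C₊=(9.7617,1.9975) cross=16.118; C₋=(9.3910,-1.4809) cross=-16.118
θ=19°:   branch - wants cross < 0 → take C=(9.3910,-1.4809) (cross=-16.118)
θ=19°: ex = (C−B)/|BC| = (0.9363,-0.3511); ey = (0.3511,0.9363)
θ=19°: P = B + -2.32·ex + 1.31·ey = (1.1242,3.0178)
θ=28°: B = A + 3.00·(cos28°, sin28°) = (2.6488, 1.4084)
θ=28°: |BD| = 9.4566
θ=28°: circle(B,7.00) ∩ circle(D,3.00): a=6.8432, h=1.4732
θ=28°:   candidates: C₊=(9.6352,1.8459) cross=13.931; C₋=(9.1964,-1.0675) cross=-13.931
θ=28°:   branch - wants cross < 0 → take C=(9.1964,-1.0675) (cross=-13.931)
θ=28°: ex = (C−B)/|BC| = (0.9354,-0.3537); ey = (0.3537,0.9354)
θ=28°: P = B + -2.32·ex + 1.31·ey = (0.9422,3.4543)

θ=0°: 1.14 1.91
θ=19°: 1.12 3.02
θ=28°: 0.94 3.45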